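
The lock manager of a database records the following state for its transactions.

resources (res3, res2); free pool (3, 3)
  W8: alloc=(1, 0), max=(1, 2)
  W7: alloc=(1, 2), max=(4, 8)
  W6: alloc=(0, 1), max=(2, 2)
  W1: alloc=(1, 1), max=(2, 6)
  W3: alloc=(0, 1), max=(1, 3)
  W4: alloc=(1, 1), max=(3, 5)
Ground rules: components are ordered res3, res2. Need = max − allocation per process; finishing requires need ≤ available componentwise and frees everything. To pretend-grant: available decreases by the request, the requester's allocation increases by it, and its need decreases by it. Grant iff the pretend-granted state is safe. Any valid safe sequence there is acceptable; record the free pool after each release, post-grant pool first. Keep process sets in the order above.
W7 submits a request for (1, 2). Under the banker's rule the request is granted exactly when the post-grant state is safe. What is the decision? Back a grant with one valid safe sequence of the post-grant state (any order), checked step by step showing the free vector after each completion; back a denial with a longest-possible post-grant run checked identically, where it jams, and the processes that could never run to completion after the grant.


DENY: after the grant no complete ordering would exist.
Key observation: the pool after W6, W8, W3 is (3, 3); every surviving request exceeds it in res2, so progress ends there.
Pretend the grant happened; the run W6, W8, W3 goes as far as possible. Verifying each step:
  pool = (2, 1)
  run W6 (needs (2, 1), free (2, 1)); after release of (0, 1) the pool is (2, 2)
  run W8 (needs (0, 2), free (2, 2)); after release of (1, 0) the pool is (3, 2)
  run W3 (needs (1, 2), free (3, 2)); after release of (0, 1) the pool is (3, 3)
  W7 cannot run: need (2, 4) vs free (3, 3) (insufficient res2)
  W1 cannot run: need (1, 5) vs free (3, 3) (insufficient res2)
  W4 cannot run: need (2, 4) vs free (3, 3) (insufficient res2)
Processes that could never finish after the grant: W7, W1 and W4.


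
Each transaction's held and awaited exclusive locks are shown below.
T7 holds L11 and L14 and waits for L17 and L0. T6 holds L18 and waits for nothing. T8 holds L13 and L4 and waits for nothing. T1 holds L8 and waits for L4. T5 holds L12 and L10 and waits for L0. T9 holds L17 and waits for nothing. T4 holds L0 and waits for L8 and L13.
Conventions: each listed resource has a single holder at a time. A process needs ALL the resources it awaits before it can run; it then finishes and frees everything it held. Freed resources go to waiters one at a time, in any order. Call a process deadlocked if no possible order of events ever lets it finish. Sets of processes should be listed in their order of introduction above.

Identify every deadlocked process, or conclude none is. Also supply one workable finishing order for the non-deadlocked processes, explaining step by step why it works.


Nothing here is deadlocked.
Key observation: the wait graph is acyclic; completion cascades from the unblocked processes through everyone else.
A valid finishing order for the others: T8, T9, T1, T6, T4, T5, T7.
Verifying each step:
  T8 waits on nothing -> runs at once and releases L13 and L4
  T9 waits on nothing -> runs at once and releases L17
  T1 waits on L4 — all released -> runs and releases L8
  T6 waits on nothing -> runs at once and releases L18
  T4 waits on L8 and L13 — all released -> runs and releases L0
  T5 waits on L0 — all released -> runs and releases L12 and L10
  T7 waits on L17 and L0 — all released -> runs and releases L11 and L14


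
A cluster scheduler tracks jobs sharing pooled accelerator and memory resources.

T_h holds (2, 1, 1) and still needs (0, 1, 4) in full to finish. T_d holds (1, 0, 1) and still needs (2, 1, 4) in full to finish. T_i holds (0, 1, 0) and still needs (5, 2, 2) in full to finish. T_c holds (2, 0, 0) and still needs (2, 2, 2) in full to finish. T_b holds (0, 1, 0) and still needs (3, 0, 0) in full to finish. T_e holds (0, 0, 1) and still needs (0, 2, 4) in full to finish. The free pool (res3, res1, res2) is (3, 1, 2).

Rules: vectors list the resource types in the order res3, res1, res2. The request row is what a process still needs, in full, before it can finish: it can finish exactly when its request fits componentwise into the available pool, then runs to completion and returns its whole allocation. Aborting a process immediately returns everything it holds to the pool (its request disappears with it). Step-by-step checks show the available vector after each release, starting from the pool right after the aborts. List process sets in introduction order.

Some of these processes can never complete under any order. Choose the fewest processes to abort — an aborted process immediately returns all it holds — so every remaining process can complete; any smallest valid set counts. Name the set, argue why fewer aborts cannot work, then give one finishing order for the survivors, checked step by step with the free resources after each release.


The answer: abort T_d and T_e.
Key observation: aborting T_d and T_e returns (1, 0, 2), and T_h — hopeless before — runs at step 1 with the returned capacity in the pool.
Why nothing smaller works — every single abort fails: T_h alone leaves T_d blocked (short on res2); T_d alone leaves T_h blocked (short on res2); T_i alone leaves T_h blocked (short on res2); T_c alone leaves T_h blocked (short on res2); T_b alone leaves T_h blocked (short on res2); T_e alone leaves T_h blocked (short on res2).
Survivors finish in the order: T_h, T_i, T_c, T_b. Walking it through (pool after the aborts first):
  pool = (4, 1, 4)
  T_h: need (0, 1, 4) fits (4, 1, 4); releases (2, 1, 1), pool now (6, 2, 5)
  T_i: need (5, 2, 2) fits (6, 2, 5); releases (0, 1, 0), pool now (6, 3, 5)
  T_c: need (2, 2, 2) fits (6, 3, 5); releases (2, 0, 0), pool now (8, 3, 5)
  T_b: need (3, 0, 0) fits (8, 3, 5); releases (0, 1, 0), pool now (8, 4, 5)


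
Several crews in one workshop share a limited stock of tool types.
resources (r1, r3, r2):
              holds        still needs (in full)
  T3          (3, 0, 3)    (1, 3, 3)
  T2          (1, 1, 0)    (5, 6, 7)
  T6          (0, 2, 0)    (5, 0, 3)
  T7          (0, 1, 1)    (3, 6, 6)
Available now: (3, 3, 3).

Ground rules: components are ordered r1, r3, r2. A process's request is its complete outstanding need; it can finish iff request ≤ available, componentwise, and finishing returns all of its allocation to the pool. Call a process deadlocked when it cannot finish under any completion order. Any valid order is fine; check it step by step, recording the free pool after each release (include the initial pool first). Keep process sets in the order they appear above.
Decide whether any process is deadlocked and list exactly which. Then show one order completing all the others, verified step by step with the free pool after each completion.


Deadlocked set: T2 and T7.
Key observation: T3, T6 can finish, but then (6, 5, 6) is all there is, and the blocked group's r3 demands exceed it.
A valid finishing order for the others: T3, T6. Check, step by step:
  pool = (3, 3, 3)
  T3: need (1, 3, 3) fits (3, 3, 3); releases (3, 0, 3), pool now (6, 3, 6)
  T6: need (5, 0, 3) fits (6, 3, 6); releases (0, 2, 0), pool now (6, 5, 6)
None of the blocked processes ever fits:
  T2 still needs (5, 6, 7) but only (6, 5, 6) is free — short on r3 and r2
  T7 still needs (3, 6, 6) but only (6, 5, 6) is free — short on r3


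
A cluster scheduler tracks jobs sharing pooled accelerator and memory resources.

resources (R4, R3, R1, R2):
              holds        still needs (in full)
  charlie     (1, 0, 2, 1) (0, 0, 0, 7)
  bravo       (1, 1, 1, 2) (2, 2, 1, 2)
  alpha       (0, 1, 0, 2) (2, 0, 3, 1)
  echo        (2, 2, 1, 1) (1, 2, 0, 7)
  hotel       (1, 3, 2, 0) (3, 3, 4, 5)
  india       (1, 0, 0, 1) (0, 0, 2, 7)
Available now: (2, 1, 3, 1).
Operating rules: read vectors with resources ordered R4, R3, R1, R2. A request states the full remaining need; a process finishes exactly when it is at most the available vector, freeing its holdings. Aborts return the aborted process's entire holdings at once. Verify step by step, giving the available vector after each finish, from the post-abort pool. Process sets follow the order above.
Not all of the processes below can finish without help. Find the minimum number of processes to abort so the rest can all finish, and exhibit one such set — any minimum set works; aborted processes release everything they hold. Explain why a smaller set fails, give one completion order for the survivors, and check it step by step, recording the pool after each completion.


Abort echo and india.
Key observation: charlie had no path to completion before; after the abort of echo and india ((3, 2, 1, 2) returned), step 4 is where it fits.
Why nothing smaller works — every single abort fails: charlie alone leaves echo blocked (short on R2); bravo alone leaves charlie blocked (short on R2); alpha alone leaves charlie blocked (short on R2); echo alone leaves charlie blocked (short on R2); hotel alone leaves charlie blocked (short on R2); india alone leaves charlie blocked (short on R2).
Survivors finish in the order: bravo, hotel, alpha, charlie. Check, step by step (pool after the aborts first):
  pool = (5, 3, 4, 3)
  bravo needs (2, 2, 1, 2) <= (5, 3, 4, 3) -> finishes; pool += (1, 1, 1, 2) = (6, 4, 5, 5)
  hotel needs (3, 3, 4, 5) <= (6, 4, 5, 5) -> finishes; pool += (1, 3, 2, 0) = (7, 7, 7, 5)
  alpha needs (2, 0, 3, 1) <= (7, 7, 7, 5) -> finishes; pool += (0, 1, 0, 2) = (7, 8, 7, 7)
  charlie needs (0, 0, 0, 7) <= (7, 8, 7, 7) -> finishes; pool += (1, 0, 2, 1) = (8, 8, 9, 8)


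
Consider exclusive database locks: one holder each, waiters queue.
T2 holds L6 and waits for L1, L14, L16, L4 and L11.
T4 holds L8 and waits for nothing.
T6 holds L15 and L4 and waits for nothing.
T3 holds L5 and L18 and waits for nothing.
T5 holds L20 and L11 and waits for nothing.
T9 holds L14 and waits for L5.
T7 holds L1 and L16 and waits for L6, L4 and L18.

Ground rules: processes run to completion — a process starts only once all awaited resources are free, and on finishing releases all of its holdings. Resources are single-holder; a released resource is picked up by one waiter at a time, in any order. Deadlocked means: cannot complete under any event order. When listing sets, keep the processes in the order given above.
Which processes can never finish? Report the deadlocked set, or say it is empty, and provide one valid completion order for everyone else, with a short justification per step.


The deadlocked set is T2 and T7.
Key observation: nobody on the ring T2 -> T7 -> T2 can start until another member finishes, which never happens; no other process is dragged down with it.
The rest can finish in the order T6, T3, T5, T4, T9.
Verifying each step:
  T6 waits on nothing -> runs at once and releases L15 and L4
  T3 waits on nothing -> runs at once and releases L5 and L18
  T5 waits on nothing -> runs at once and releases L20 and L11
  T4 waits on nothing -> runs at once and releases L8
  T9: everything it awaited (L5) is free; runs, freeing L14


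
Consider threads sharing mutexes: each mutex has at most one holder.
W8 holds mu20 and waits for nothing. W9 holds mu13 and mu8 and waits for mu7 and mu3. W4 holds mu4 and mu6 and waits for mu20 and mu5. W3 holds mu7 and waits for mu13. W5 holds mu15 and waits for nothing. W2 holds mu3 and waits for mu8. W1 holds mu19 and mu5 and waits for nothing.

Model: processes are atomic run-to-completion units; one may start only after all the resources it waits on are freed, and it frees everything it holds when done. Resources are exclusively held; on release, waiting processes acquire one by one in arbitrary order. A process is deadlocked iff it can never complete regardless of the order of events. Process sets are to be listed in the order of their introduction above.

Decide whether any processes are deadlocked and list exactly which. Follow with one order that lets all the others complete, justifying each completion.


The deadlocked set is W9, W3 and W2.
Key observation: the loop W9 -> W3 -> W9 blocks itself forever; W2 is caught in further circular waits.
A valid finishing order for the others: W8, W5, W1, W4.
Check, step by step:
  run W8 (it waits on nothing); releases mu20
  run W5 (it waits on nothing); releases mu15
  run W1 (it waits on nothing); releases mu19 and mu5
  W4 waits on mu20 and mu5 — all released -> runs and releases mu4 and mu6


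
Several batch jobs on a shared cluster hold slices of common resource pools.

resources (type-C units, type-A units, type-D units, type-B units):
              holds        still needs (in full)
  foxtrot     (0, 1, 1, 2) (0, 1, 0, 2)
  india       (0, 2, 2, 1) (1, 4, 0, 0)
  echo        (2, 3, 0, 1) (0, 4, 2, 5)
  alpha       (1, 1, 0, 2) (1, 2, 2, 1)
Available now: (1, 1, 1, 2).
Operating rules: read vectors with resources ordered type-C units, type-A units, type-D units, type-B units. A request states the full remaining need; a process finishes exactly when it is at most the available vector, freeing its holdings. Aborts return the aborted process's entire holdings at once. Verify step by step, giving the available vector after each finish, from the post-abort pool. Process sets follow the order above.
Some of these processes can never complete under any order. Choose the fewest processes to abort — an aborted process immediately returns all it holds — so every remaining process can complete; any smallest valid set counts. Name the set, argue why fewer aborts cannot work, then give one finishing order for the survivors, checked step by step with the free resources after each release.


Minimum abort set: echo.
Key observation: aborting echo returns (2, 3, 0, 1), and india — hopeless before — runs at step 1 with the returned capacity in the pool.
Minimality: the empty abort set fails — the state is deadlocked as it stands.
The survivors complete as india, alpha, foxtrot. Check, step by step (starting from the post-abort pool):
  pool = (3, 4, 1, 3)
  run india (needs (1, 4, 0, 0), free (3, 4, 1, 3)); after release of (0, 2, 2, 1) the pool is (3, 6, 3, 4)
  run alpha (needs (1, 2, 2, 1), free (3, 6, 3, 4)); after release of (1, 1, 0, 2) the pool is (4, 7, 3, 6)
  run foxtrot (needs (0, 1, 0, 2), free (4, 7, 3, 6)); after release of (0, 1, 1, 2) the pool is (4, 8, 4, 8)


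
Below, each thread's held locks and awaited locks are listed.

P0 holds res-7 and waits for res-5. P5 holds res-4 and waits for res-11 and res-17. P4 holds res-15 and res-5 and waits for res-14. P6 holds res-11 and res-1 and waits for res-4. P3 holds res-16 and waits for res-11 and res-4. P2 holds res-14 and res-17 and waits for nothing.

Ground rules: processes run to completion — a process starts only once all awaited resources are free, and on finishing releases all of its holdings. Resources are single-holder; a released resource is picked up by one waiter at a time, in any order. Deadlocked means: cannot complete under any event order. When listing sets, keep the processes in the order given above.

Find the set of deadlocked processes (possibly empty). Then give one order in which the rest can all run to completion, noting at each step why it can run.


The deadlocked set is P5, P6 and P3.
Key observation: the knot is the closed ring of waits P5 -> P6 -> P5; P3 waits into the deadlock from upstream.
One completion order for the rest: P2, P4, P0.
Walking it through:
  P2 waits on nothing -> runs at once and releases res-14 and res-17
  run P4 (all its waits — res-14 — are resolved); releases res-15 and res-5
  run P0 (all its waits — res-5 — are resolved); releases res-7


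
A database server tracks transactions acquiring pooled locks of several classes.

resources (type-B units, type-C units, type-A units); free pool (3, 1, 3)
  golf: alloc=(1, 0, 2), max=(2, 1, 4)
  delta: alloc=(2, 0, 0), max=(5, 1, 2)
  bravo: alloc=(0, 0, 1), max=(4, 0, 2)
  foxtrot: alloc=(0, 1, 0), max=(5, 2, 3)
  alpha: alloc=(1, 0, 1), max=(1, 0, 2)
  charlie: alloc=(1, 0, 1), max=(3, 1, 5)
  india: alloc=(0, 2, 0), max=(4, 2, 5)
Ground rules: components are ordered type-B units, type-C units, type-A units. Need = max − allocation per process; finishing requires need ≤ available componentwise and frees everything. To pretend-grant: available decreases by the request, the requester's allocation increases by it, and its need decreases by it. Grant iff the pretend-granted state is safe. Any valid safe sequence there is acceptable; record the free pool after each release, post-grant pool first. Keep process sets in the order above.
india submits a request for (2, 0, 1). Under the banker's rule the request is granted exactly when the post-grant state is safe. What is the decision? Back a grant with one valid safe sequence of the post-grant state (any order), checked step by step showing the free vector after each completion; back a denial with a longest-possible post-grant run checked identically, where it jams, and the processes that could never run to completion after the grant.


GRANT — the state after the grant stays safe, e.g. via golf, india, alpha, foxtrot, delta, bravo, charlie.
Key observation: the transfer keeps a workable pool ((1, 1, 2)); golf starts the safe sequence.
Step-by-step check of the post-grant state:
  pool = (1, 1, 2)
  golf: need (1, 1, 2) fits (1, 1, 2); releases (1, 0, 2), pool now (2, 1, 4)
  india: need (2, 0, 4) fits (2, 1, 4); releases (2, 2, 1), pool now (4, 3, 5)
  alpha: need (0, 0, 1) fits (4, 3, 5); releases (1, 0, 1), pool now (5, 3, 6)
  foxtrot: need (5, 1, 3) fits (5, 3, 6); releases (0, 1, 0), pool now (5, 4, 6)
  delta: need (3, 1, 2) fits (5, 4, 6); releases (2, 0, 0), pool now (7, 4, 6)
  bravo: need (4, 0, 1) fits (7, 4, 6); releases (0, 0, 1), pool now (7, 4, 7)
  charlie: need (2, 1, 4) fits (7, 4, 7); releases (1, 0, 1), pool now (8, 4, 8)


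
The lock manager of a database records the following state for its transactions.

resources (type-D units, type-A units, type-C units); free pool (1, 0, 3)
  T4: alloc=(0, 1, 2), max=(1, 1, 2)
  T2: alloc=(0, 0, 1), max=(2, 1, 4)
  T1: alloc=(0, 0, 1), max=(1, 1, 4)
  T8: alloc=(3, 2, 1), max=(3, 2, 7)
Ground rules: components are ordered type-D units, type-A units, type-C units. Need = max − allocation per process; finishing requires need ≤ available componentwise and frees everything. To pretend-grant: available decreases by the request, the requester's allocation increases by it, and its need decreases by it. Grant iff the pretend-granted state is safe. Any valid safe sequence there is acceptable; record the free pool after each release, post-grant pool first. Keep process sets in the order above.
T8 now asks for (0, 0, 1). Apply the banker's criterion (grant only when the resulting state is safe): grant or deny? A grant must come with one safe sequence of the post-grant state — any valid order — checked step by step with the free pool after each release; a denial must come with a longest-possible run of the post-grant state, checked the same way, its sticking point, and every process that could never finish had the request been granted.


GRANT: granting preserves safety; a valid post-grant sequence is T4, T1, T8, T2.
Key observation: granting shrinks the pool to (1, 0, 2), yet T4 still fits and the chain goes through.
Verifying the post-grant state step by step:
  pool = (1, 0, 2)
  T4 needs (1, 0, 0) <= (1, 0, 2) -> finishes; pool += (0, 1, 2) = (1, 1, 4)
  T1 needs (1, 1, 3) <= (1, 1, 4) -> finishes; pool += (0, 0, 1) = (1, 1, 5)
  T8 needs (0, 0, 5) <= (1, 1, 5) -> finishes; pool += (3, 2, 2) = (4, 3, 7)
  T2 needs (2, 1, 3) <= (4, 3, 7) -> finishes; pool += (0, 0, 1) = (4, 3, 8)


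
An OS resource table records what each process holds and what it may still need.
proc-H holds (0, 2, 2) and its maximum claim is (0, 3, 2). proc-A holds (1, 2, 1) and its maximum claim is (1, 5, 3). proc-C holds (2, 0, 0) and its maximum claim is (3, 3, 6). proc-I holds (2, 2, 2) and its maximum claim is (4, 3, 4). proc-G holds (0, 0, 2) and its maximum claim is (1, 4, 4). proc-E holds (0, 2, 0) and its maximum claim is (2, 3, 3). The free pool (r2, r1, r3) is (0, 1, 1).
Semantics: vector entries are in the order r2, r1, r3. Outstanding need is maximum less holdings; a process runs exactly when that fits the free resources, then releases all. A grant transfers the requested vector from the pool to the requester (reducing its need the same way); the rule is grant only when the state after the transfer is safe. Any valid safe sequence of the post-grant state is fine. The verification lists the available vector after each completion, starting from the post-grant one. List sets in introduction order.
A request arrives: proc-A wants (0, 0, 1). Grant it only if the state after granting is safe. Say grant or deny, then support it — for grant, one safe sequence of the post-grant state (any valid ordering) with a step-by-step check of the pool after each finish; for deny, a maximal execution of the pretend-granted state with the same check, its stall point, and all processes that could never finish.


GRANT: granting preserves safety; a valid post-grant sequence is proc-H, proc-A, proc-G, proc-C, proc-E, proc-I.
Key observation: with (0, 1, 0) left after the transfer, proc-H can run at once — the state stays safe.
Verifying the post-grant state step by step:
  pool = (0, 1, 0)
  run proc-H (needs (0, 1, 0), free (0, 1, 0)); after release of (0, 2, 2) the pool is (0, 3, 2)
  run proc-A (needs (0, 3, 1), free (0, 3, 2)); after release of (1, 2, 2) the pool is (1, 5, 4)
  run proc-G (needs (1, 4, 2), free (1, 5, 4)); after release of (0, 0, 2) the pool is (1, 5, 6)
  run proc-C (needs (1, 3, 6), free (1, 5, 6)); after release of (2, 0, 0) the pool is (3, 5, 6)
  run proc-E (needs (2, 1, 3), free (3, 5, 6)); after release of (0, 2, 0) the pool is (3, 7, 6)
  run proc-I (needs (2, 1, 2), free (3, 7, 6)); after release of (2, 2, 2) the pool is (5, 9, 8)


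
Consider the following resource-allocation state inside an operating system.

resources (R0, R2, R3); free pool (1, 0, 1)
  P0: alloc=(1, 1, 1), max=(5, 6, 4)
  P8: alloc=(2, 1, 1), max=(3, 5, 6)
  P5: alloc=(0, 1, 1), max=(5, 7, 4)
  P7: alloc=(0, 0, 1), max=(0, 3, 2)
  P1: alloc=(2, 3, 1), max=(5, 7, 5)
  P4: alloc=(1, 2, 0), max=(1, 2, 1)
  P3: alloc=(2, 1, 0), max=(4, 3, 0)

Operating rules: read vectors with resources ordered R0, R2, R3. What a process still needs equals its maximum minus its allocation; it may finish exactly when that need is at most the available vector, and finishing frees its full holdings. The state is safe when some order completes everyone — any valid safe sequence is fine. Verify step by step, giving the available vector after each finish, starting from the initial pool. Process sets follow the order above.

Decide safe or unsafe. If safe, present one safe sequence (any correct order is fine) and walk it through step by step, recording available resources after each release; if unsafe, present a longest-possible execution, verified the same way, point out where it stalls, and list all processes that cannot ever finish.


The state is UNSAFE.
Key observation: P4, P3, P7 can finish, but then (4, 3, 2) is all there is, and the blocked group's R2 demands exceed it.
A maximal execution: P4, P3, P7 — then nothing else fits. Verifying each step:
  pool = (1, 0, 1)
  P4: need (0, 0, 1) fits (1, 0, 1); releases (1, 2, 0), pool now (2, 2, 1)
  P3: need (2, 2, 0) fits (2, 2, 1); releases (2, 1, 0), pool now (4, 3, 1)
  P7: need (0, 3, 1) fits (4, 3, 1); releases (0, 0, 1), pool now (4, 3, 2)
  P0 still needs (4, 5, 3) but only (4, 3, 2) is free — short on R2 and R3
  P8 still needs (1, 4, 5) but only (4, 3, 2) is free — short on R2 and R3
  P5 still needs (5, 6, 3) but only (4, 3, 2) is free — short on R0, R2 and R3
  P1 still needs (3, 4, 4) but only (4, 3, 2) is free — short on R2 and R3
Never able to finish: P0, P8, P5 and P1.


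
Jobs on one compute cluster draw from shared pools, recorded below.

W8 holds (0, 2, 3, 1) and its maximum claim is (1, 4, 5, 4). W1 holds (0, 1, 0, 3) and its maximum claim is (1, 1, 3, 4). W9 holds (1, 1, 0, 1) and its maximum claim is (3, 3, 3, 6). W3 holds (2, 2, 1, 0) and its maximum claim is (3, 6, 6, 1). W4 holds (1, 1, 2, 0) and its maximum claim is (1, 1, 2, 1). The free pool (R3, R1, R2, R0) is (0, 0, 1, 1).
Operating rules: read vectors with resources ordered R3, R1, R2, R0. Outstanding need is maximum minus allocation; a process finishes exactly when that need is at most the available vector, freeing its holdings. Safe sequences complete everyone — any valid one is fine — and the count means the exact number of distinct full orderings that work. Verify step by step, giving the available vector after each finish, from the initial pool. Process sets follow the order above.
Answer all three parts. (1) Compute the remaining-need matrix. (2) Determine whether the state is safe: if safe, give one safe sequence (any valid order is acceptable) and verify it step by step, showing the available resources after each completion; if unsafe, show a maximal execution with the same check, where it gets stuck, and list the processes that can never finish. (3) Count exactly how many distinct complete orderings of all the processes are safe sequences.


(1) Remaining need (order R3, R1, R2, R0):
  W8: (1, 2, 2, 3)
  W1: (1, 0, 3, 1)
  W9: (2, 2, 3, 5)
  W3: (1, 4, 5, 1)
  W4: (0, 0, 0, 1)
(2) SAFE. One safe sequence: W4, W1, W8, W3, W9.
Key observation: W4 is the earliest step where a requested resource binds exactly: need (0, 0, 0, 1), pool (0, 0, 1, 1) at its turn.
Step-by-step check:
  pool = (0, 0, 1, 1)
  run W4 (needs (0, 0, 0, 1), free (0, 0, 1, 1)); after release of (1, 1, 2, 0) the pool is (1, 1, 3, 1)
  run W1 (needs (1, 0, 3, 1), free (1, 1, 3, 1)); after release of (0, 1, 0, 3) the pool is (1, 2, 3, 4)
  run W8 (needs (1, 2, 2, 3), free (1, 2, 3, 4)); after release of (0, 2, 3, 1) the pool is (1, 4, 6, 5)
  run W3 (needs (1, 4, 5, 1), free (1, 4, 6, 5)); after release of (2, 2, 1, 0) the pool is (3, 6, 7, 5)
  run W9 (needs (2, 2, 3, 5), free (3, 6, 7, 5)); after release of (1, 1, 0, 1) the pool is (4, 7, 7, 6)
(3) Exactly 1 of the possible complete orderings is a safe sequence.


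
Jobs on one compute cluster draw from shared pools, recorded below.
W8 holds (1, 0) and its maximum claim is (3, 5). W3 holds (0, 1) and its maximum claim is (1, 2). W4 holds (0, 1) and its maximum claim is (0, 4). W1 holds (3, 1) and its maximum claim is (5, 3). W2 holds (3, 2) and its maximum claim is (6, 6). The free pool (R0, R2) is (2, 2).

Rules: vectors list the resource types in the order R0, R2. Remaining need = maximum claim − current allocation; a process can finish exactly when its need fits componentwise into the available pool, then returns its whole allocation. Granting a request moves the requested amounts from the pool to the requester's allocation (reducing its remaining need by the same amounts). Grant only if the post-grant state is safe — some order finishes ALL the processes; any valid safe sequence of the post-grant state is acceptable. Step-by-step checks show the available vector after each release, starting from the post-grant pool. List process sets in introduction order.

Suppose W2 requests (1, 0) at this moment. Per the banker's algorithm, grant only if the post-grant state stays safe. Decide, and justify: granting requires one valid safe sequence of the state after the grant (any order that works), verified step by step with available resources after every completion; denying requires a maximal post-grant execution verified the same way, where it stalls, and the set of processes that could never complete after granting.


DENY. Granting would leave the state unsafe.
Key observation: R0 is the bottleneck — with W3, W4 done the pool holds (1, 4), short of every remaining need.
After a pretend grant, a maximal execution: W3, W4 — then nothing else fits. Step-by-step check:
  pool = (1, 2)
  W3: need (1, 1) fits (1, 2); releases (0, 1), pool now (1, 3)
  W4: need (0, 3) fits (1, 3); releases (0, 1), pool now (1, 4)
  blocked: W8 wants (2, 5), pool (1, 4) — not enough R0 and R2
  blocked: W1 wants (2, 2), pool (1, 4) — not enough R0
  blocked: W2 wants (2, 4), pool (1, 4) — not enough R0
Processes that could never finish after the grant: W8, W1 and W2.


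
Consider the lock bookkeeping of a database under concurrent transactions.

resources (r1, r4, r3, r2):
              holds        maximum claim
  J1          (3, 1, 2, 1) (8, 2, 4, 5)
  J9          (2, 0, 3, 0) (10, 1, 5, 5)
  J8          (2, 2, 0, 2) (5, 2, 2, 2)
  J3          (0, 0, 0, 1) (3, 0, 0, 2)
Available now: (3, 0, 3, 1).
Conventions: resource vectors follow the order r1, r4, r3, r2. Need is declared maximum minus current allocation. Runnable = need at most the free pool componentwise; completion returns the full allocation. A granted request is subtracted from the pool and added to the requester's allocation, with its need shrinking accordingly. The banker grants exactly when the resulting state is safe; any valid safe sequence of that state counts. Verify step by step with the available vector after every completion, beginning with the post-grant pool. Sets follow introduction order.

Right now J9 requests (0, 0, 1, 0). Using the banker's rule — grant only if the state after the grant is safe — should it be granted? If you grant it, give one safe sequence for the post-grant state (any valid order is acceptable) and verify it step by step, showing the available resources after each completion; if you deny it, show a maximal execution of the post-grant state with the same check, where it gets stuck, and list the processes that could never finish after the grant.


GRANT — the state after the grant stays safe, e.g. via J3, J8, J1, J9.
Key observation: with (3, 0, 2, 1) left after the transfer, J3 can run at once — the state stays safe.
Check on the post-grant state, step by step:
  pool = (3, 0, 2, 1)
  run J3 (needs (3, 0, 0, 1), free (3, 0, 2, 1)); after release of (0, 0, 0, 1) the pool is (3, 0, 2, 2)
  run J8 (needs (3, 0, 2, 0), free (3, 0, 2, 2)); after release of (2, 2, 0, 2) the pool is (5, 2, 2, 4)
  run J1 (needs (5, 1, 2, 4), free (5, 2, 2, 4)); after release of (3, 1, 2, 1) the pool is (8, 3, 4, 5)
  run J9 (needs (8, 1, 1, 5), free (8, 3, 4, 5)); after release of (2, 0, 4, 0) the pool is (10, 3, 8, 5)


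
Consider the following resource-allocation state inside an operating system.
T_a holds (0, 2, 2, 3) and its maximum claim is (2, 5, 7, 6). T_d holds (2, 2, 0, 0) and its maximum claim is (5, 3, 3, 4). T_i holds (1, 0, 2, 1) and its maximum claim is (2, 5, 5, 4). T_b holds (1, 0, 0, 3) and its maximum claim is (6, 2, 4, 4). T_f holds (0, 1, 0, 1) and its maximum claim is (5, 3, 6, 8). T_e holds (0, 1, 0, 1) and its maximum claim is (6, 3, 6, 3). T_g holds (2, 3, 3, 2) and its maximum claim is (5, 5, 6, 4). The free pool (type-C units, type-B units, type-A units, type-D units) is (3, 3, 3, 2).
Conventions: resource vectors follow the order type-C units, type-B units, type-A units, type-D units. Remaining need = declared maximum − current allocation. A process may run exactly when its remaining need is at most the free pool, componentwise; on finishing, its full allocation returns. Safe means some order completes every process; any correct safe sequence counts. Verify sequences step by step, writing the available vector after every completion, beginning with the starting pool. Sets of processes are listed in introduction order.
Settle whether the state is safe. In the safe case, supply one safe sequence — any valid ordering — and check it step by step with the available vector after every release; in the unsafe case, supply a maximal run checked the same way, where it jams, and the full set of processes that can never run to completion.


The state is SAFE; one workable sequence: T_g, T_a, T_i, T_d, T_b, T_f, T_e.
Key observation: T_g marks the first exact bind of the order: its need (3, 2, 3, 2) fits the free (3, 3, 3, 2) with zero slack on a requested resource.
Check, step by step:
  pool = (3, 3, 3, 2)
  run T_g (needs (3, 2, 3, 2), free (3, 3, 3, 2)); after release of (2, 3, 3, 2) the pool is (5, 6, 6, 4)
  run T_a (needs (2, 3, 5, 3), free (5, 6, 6, 4)); after release of (0, 2, 2, 3) the pool is (5, 8, 8, 7)
  run T_i (needs (1, 5, 3, 3), free (5, 8, 8, 7)); after release of (1, 0, 2, 1) the pool is (6, 8, 10, 8)
  run T_d (needs (3, 1, 3, 4), free (6, 8, 10, 8)); after release of (2, 2, 0, 0) the pool is (8, 10, 10, 8)
  run T_b (needs (5, 2, 4, 1), free (8, 10, 10, 8)); after release of (1, 0, 0, 3) the pool is (9, 10, 10, 11)
  run T_f (needs (5, 2, 6, 7), free (9, 10, 10, 11)); after release of (0, 1, 0, 1) the pool is (9, 11, 10, 12)
  run T_e (needs (6, 2, 6, 2), free (9, 11, 10, 12)); after release of (0, 1, 0, 1) the pool is (9, 12, 10, 13)


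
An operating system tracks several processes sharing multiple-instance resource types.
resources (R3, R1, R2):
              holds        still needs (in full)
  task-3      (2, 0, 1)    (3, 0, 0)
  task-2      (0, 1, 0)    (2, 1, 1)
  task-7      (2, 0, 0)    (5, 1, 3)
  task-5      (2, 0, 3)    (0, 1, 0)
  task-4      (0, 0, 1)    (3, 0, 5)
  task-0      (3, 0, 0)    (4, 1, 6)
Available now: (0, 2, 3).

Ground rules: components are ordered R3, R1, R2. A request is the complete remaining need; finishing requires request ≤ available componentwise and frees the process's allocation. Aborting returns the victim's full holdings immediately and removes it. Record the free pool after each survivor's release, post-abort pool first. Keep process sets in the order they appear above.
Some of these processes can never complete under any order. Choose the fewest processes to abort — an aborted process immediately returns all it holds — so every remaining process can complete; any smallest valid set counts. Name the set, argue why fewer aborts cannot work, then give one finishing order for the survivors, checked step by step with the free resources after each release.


Abort task-7.
Key observation: the returned (2, 0, 0) from task-7 is what brings task-0 — unrunnable before, under any order — into play at step 2.
Minimality: the empty abort set fails — the state is deadlocked as it stands.
Survivors finish in the order: task-5, task-0, task-4, task-3, task-2. Walking it through (pool after the aborts first):
  pool = (2, 2, 3)
  run task-5 (needs (0, 1, 0), free (2, 2, 3)); after release of (2, 0, 3) the pool is (4, 2, 6)
  run task-0 (needs (4, 1, 6), free (4, 2, 6)); after release of (3, 0, 0) the pool is (7, 2, 6)
  run task-4 (needs (3, 0, 5), free (7, 2, 6)); after release of (0, 0, 1) the pool is (7, 2, 7)
  run task-3 (needs (3, 0, 0), free (7, 2, 7)); after release of (2, 0, 1) the pool is (9, 2, 8)
  run task-2 (needs (2, 1, 1), free (9, 2, 8)); after release of (0, 1, 0) the pool is (9, 3, 8)


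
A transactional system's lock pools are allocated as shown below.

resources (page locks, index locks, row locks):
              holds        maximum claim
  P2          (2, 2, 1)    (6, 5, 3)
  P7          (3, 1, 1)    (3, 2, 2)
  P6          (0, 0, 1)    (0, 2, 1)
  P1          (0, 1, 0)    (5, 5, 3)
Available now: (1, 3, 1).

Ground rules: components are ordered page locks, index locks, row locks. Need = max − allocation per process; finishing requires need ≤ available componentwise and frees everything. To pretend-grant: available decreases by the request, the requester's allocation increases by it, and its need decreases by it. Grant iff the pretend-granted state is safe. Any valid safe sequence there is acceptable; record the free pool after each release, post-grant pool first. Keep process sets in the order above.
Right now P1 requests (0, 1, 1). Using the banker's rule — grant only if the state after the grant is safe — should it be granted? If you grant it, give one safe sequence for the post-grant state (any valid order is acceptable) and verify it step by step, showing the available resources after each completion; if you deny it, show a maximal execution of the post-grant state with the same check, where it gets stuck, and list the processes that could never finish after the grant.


GRANT. The post-grant state is safe; one safe sequence: P6, P7, P2, P1.
Key observation: with (1, 2, 0) left after the transfer, P6 can run at once — the state stays safe.
Check on the post-grant state, step by step:
  pool = (1, 2, 0)
  P6 needs (0, 2, 0) <= (1, 2, 0) -> finishes; pool += (0, 0, 1) = (1, 2, 1)
  P7 needs (0, 1, 1) <= (1, 2, 1) -> finishes; pool += (3, 1, 1) = (4, 3, 2)
  P2 needs (4, 3, 2) <= (4, 3, 2) -> finishes; pool += (2, 2, 1) = (6, 5, 3)
  P1 needs (5, 3, 2) <= (6, 5, 3) -> finishes; pool += (0, 2, 1) = (6, 7, 4)


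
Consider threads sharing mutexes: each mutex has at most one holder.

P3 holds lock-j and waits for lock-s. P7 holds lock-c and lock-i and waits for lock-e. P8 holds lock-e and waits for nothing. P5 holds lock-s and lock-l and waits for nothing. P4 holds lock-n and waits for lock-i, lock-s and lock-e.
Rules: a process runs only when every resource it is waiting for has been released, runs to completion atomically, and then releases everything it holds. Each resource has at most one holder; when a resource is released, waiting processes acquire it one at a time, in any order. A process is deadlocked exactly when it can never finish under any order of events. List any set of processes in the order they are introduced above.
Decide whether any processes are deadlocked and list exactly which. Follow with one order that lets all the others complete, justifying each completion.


Nothing here is deadlocked.
Key observation: the wait relation is loop-free; peeling off processes with no waits unwinds the whole state.
A valid finishing order for the others: P5, P8, P3, P7, P4.
Walking it through:
  P5: no waits; runs immediately, freeing lock-s and lock-l
  P8: no waits; runs immediately, freeing lock-e
  P3: everything it awaited (lock-s) is free; runs, freeing lock-j
  P7: everything it awaited (lock-e) is free; runs, freeing lock-c and lock-i
  P4: everything it awaited (lock-i, lock-s and lock-e) is free; runs, freeing lock-n


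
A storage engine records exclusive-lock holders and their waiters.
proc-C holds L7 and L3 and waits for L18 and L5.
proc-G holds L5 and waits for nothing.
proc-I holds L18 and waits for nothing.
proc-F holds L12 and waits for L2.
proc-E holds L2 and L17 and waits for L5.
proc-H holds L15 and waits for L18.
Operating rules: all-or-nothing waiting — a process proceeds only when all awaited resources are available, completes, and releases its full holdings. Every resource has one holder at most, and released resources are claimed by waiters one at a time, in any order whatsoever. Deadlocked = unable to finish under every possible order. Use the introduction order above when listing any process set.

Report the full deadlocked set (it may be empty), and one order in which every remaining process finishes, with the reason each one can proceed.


The deadlocked set is empty.
Key observation: the wait relation is loop-free; peeling off processes with no waits unwinds the whole state.
A valid finishing order for the others: proc-G, proc-I, proc-H, proc-E, proc-C, proc-F.
Check, step by step:
  run proc-G (it waits on nothing); releases L5
  run proc-I (it waits on nothing); releases L18
  proc-H: everything it awaited (L18) is free; runs, freeing L15
  proc-E: everything it awaited (L5) is free; runs, freeing L2 and L17
  proc-C: everything it awaited (L18 and L5) is free; runs, freeing L7 and L3
  proc-F: everything it awaited (L2) is free; runs, freeing L12


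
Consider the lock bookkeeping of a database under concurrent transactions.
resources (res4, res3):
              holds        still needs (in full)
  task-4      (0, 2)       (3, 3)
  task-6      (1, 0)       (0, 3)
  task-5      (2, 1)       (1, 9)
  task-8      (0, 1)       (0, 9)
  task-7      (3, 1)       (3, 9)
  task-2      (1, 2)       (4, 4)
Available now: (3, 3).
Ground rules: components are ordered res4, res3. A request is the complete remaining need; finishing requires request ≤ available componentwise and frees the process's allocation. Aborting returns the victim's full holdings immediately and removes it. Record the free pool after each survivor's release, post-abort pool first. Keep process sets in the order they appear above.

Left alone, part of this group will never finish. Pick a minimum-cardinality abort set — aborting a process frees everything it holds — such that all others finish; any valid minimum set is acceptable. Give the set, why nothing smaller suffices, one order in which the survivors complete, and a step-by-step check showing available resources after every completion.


Minimum abort set: task-5 and task-8.
Key observation: no ordering could ever have run task-7 before the abort of task-5 and task-8; with (2, 2) back in the pool it fits at step 4.
No one abort is enough; case by case: task-4 alone leaves task-5 blocked (short on res3); task-6 alone leaves task-5 blocked (short on res3); task-5 alone leaves task-8 blocked (short on res3); task-8 alone leaves task-5 blocked (short on res3); task-7 alone leaves task-5 blocked (short on res3); task-2 alone leaves task-5 blocked (short on res3).
Survivors finish in the order: task-4, task-2, task-6, task-7. Verifying each step (pool after the aborts first):
  pool = (5, 5)
  task-4 needs (3, 3) <= (5, 5) -> finishes; pool += (0, 2) = (5, 7)
  task-2 needs (4, 4) <= (5, 7) -> finishes; pool += (1, 2) = (6, 9)
  task-6 needs (0, 3) <= (6, 9) -> finishes; pool += (1, 0) = (7, 9)
  task-7 needs (3, 9) <= (7, 9) -> finishes; pool += (3, 1) = (10, 10)
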